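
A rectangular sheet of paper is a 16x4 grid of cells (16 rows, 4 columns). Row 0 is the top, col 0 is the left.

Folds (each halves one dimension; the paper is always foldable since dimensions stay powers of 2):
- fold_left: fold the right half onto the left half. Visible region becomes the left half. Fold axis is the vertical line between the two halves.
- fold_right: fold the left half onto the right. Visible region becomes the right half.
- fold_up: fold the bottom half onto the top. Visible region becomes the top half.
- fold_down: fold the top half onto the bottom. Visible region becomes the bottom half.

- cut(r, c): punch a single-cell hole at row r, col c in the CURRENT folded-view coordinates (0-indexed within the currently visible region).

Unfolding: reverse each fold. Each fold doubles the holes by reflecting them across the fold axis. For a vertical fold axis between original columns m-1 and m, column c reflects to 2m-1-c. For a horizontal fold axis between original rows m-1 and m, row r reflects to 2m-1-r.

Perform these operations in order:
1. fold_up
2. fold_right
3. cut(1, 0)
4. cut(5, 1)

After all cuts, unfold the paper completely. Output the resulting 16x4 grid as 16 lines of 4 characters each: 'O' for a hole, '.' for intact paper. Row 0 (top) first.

Answer: ....
.OO.
....
....
....
O..O
....
....
....
....
O..O
....
....
....
.OO.
....

Derivation:
Op 1 fold_up: fold axis h@8; visible region now rows[0,8) x cols[0,4) = 8x4
Op 2 fold_right: fold axis v@2; visible region now rows[0,8) x cols[2,4) = 8x2
Op 3 cut(1, 0): punch at orig (1,2); cuts so far [(1, 2)]; region rows[0,8) x cols[2,4) = 8x2
Op 4 cut(5, 1): punch at orig (5,3); cuts so far [(1, 2), (5, 3)]; region rows[0,8) x cols[2,4) = 8x2
Unfold 1 (reflect across v@2): 4 holes -> [(1, 1), (1, 2), (5, 0), (5, 3)]
Unfold 2 (reflect across h@8): 8 holes -> [(1, 1), (1, 2), (5, 0), (5, 3), (10, 0), (10, 3), (14, 1), (14, 2)]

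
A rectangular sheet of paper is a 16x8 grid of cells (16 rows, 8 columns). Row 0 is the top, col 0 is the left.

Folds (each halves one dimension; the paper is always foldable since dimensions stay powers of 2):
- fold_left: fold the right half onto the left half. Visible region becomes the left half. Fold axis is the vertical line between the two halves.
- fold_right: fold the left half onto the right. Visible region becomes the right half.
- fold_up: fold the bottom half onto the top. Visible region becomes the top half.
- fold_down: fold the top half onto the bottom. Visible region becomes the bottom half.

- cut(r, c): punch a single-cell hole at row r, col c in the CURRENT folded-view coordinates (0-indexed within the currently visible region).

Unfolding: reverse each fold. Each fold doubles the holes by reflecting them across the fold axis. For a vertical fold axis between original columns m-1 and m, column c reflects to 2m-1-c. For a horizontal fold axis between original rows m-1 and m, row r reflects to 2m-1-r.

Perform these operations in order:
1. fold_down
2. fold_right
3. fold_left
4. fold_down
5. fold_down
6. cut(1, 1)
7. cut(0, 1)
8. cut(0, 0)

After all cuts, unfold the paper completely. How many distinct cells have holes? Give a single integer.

Answer: 96

Derivation:
Op 1 fold_down: fold axis h@8; visible region now rows[8,16) x cols[0,8) = 8x8
Op 2 fold_right: fold axis v@4; visible region now rows[8,16) x cols[4,8) = 8x4
Op 3 fold_left: fold axis v@6; visible region now rows[8,16) x cols[4,6) = 8x2
Op 4 fold_down: fold axis h@12; visible region now rows[12,16) x cols[4,6) = 4x2
Op 5 fold_down: fold axis h@14; visible region now rows[14,16) x cols[4,6) = 2x2
Op 6 cut(1, 1): punch at orig (15,5); cuts so far [(15, 5)]; region rows[14,16) x cols[4,6) = 2x2
Op 7 cut(0, 1): punch at orig (14,5); cuts so far [(14, 5), (15, 5)]; region rows[14,16) x cols[4,6) = 2x2
Op 8 cut(0, 0): punch at orig (14,4); cuts so far [(14, 4), (14, 5), (15, 5)]; region rows[14,16) x cols[4,6) = 2x2
Unfold 1 (reflect across h@14): 6 holes -> [(12, 5), (13, 4), (13, 5), (14, 4), (14, 5), (15, 5)]
Unfold 2 (reflect across h@12): 12 holes -> [(8, 5), (9, 4), (9, 5), (10, 4), (10, 5), (11, 5), (12, 5), (13, 4), (13, 5), (14, 4), (14, 5), (15, 5)]
Unfold 3 (reflect across v@6): 24 holes -> [(8, 5), (8, 6), (9, 4), (9, 5), (9, 6), (9, 7), (10, 4), (10, 5), (10, 6), (10, 7), (11, 5), (11, 6), (12, 5), (12, 6), (13, 4), (13, 5), (13, 6), (13, 7), (14, 4), (14, 5), (14, 6), (14, 7), (15, 5), (15, 6)]
Unfold 4 (reflect across v@4): 48 holes -> [(8, 1), (8, 2), (8, 5), (8, 6), (9, 0), (9, 1), (9, 2), (9, 3), (9, 4), (9, 5), (9, 6), (9, 7), (10, 0), (10, 1), (10, 2), (10, 3), (10, 4), (10, 5), (10, 6), (10, 7), (11, 1), (11, 2), (11, 5), (11, 6), (12, 1), (12, 2), (12, 5), (12, 6), (13, 0), (13, 1), (13, 2), (13, 3), (13, 4), (13, 5), (13, 6), (13, 7), (14, 0), (14, 1), (14, 2), (14, 3), (14, 4), (14, 5), (14, 6), (14, 7), (15, 1), (15, 2), (15, 5), (15, 6)]
Unfold 5 (reflect across h@8): 96 holes -> [(0, 1), (0, 2), (0, 5), (0, 6), (1, 0), (1, 1), (1, 2), (1, 3), (1, 4), (1, 5), (1, 6), (1, 7), (2, 0), (2, 1), (2, 2), (2, 3), (2, 4), (2, 5), (2, 6), (2, 7), (3, 1), (3, 2), (3, 5), (3, 6), (4, 1), (4, 2), (4, 5), (4, 6), (5, 0), (5, 1), (5, 2), (5, 3), (5, 4), (5, 5), (5, 6), (5, 7), (6, 0), (6, 1), (6, 2), (6, 3), (6, 4), (6, 5), (6, 6), (6, 7), (7, 1), (7, 2), (7, 5), (7, 6), (8, 1), (8, 2), (8, 5), (8, 6), (9, 0), (9, 1), (9, 2), (9, 3), (9, 4), (9, 5), (9, 6), (9, 7), (10, 0), (10, 1), (10, 2), (10, 3), (10, 4), (10, 5), (10, 6), (10, 7), (11, 1), (11, 2), (11, 5), (11, 6), (12, 1), (12, 2), (12, 5), (12, 6), (13, 0), (13, 1), (13, 2), (13, 3), (13, 4), (13, 5), (13, 6), (13, 7), (14, 0), (14, 1), (14, 2), (14, 3), (14, 4), (14, 5), (14, 6), (14, 7), (15, 1), (15, 2), (15, 5), (15, 6)]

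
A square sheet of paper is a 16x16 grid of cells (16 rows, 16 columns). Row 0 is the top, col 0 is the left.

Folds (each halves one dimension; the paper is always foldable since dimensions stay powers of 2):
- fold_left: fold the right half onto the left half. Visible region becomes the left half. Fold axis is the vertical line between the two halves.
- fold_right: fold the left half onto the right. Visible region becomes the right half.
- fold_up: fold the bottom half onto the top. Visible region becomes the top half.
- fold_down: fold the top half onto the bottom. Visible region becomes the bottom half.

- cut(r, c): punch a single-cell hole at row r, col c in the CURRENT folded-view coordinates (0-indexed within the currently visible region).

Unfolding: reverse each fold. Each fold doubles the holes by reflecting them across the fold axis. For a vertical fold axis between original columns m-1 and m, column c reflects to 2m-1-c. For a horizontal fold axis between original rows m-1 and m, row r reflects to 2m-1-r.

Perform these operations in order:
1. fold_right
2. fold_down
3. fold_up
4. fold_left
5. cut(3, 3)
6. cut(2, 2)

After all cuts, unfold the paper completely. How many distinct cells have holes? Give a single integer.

Op 1 fold_right: fold axis v@8; visible region now rows[0,16) x cols[8,16) = 16x8
Op 2 fold_down: fold axis h@8; visible region now rows[8,16) x cols[8,16) = 8x8
Op 3 fold_up: fold axis h@12; visible region now rows[8,12) x cols[8,16) = 4x8
Op 4 fold_left: fold axis v@12; visible region now rows[8,12) x cols[8,12) = 4x4
Op 5 cut(3, 3): punch at orig (11,11); cuts so far [(11, 11)]; region rows[8,12) x cols[8,12) = 4x4
Op 6 cut(2, 2): punch at orig (10,10); cuts so far [(10, 10), (11, 11)]; region rows[8,12) x cols[8,12) = 4x4
Unfold 1 (reflect across v@12): 4 holes -> [(10, 10), (10, 13), (11, 11), (11, 12)]
Unfold 2 (reflect across h@12): 8 holes -> [(10, 10), (10, 13), (11, 11), (11, 12), (12, 11), (12, 12), (13, 10), (13, 13)]
Unfold 3 (reflect across h@8): 16 holes -> [(2, 10), (2, 13), (3, 11), (3, 12), (4, 11), (4, 12), (5, 10), (5, 13), (10, 10), (10, 13), (11, 11), (11, 12), (12, 11), (12, 12), (13, 10), (13, 13)]
Unfold 4 (reflect across v@8): 32 holes -> [(2, 2), (2, 5), (2, 10), (2, 13), (3, 3), (3, 4), (3, 11), (3, 12), (4, 3), (4, 4), (4, 11), (4, 12), (5, 2), (5, 5), (5, 10), (5, 13), (10, 2), (10, 5), (10, 10), (10, 13), (11, 3), (11, 4), (11, 11), (11, 12), (12, 3), (12, 4), (12, 11), (12, 12), (13, 2), (13, 5), (13, 10), (13, 13)]

Answer: 32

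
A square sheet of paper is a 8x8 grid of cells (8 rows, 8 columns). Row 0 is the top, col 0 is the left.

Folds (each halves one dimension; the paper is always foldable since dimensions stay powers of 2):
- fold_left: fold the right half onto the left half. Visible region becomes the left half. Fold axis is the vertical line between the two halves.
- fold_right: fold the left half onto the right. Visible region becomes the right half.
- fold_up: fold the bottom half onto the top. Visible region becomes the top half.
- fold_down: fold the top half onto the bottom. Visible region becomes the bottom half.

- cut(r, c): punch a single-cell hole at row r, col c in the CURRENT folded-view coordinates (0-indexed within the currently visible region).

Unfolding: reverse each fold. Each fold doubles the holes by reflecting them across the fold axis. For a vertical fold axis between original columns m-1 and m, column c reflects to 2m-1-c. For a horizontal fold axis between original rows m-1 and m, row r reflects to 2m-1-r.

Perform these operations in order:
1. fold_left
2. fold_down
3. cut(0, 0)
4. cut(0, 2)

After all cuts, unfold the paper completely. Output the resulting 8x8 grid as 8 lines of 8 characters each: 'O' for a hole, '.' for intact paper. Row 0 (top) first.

Op 1 fold_left: fold axis v@4; visible region now rows[0,8) x cols[0,4) = 8x4
Op 2 fold_down: fold axis h@4; visible region now rows[4,8) x cols[0,4) = 4x4
Op 3 cut(0, 0): punch at orig (4,0); cuts so far [(4, 0)]; region rows[4,8) x cols[0,4) = 4x4
Op 4 cut(0, 2): punch at orig (4,2); cuts so far [(4, 0), (4, 2)]; region rows[4,8) x cols[0,4) = 4x4
Unfold 1 (reflect across h@4): 4 holes -> [(3, 0), (3, 2), (4, 0), (4, 2)]
Unfold 2 (reflect across v@4): 8 holes -> [(3, 0), (3, 2), (3, 5), (3, 7), (4, 0), (4, 2), (4, 5), (4, 7)]

Answer: ........
........
........
O.O..O.O
O.O..O.O
........
........
........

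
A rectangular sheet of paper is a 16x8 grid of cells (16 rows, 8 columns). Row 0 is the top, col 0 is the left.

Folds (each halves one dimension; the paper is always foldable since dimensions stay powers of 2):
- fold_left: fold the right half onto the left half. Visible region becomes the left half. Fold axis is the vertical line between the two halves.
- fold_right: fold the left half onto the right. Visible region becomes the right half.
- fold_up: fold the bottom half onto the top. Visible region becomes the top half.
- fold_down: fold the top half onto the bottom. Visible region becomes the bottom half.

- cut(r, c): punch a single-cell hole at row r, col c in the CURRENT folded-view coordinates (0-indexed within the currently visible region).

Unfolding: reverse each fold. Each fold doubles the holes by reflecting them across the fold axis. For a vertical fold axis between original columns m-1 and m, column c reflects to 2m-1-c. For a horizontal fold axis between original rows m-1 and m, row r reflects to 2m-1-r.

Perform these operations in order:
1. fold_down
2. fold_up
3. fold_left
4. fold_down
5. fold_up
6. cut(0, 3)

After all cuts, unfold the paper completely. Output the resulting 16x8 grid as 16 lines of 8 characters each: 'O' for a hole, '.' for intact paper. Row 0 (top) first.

Answer: ...OO...
...OO...
...OO...
...OO...
...OO...
...OO...
...OO...
...OO...
...OO...
...OO...
...OO...
...OO...
...OO...
...OO...
...OO...
...OO...

Derivation:
Op 1 fold_down: fold axis h@8; visible region now rows[8,16) x cols[0,8) = 8x8
Op 2 fold_up: fold axis h@12; visible region now rows[8,12) x cols[0,8) = 4x8
Op 3 fold_left: fold axis v@4; visible region now rows[8,12) x cols[0,4) = 4x4
Op 4 fold_down: fold axis h@10; visible region now rows[10,12) x cols[0,4) = 2x4
Op 5 fold_up: fold axis h@11; visible region now rows[10,11) x cols[0,4) = 1x4
Op 6 cut(0, 3): punch at orig (10,3); cuts so far [(10, 3)]; region rows[10,11) x cols[0,4) = 1x4
Unfold 1 (reflect across h@11): 2 holes -> [(10, 3), (11, 3)]
Unfold 2 (reflect across h@10): 4 holes -> [(8, 3), (9, 3), (10, 3), (11, 3)]
Unfold 3 (reflect across v@4): 8 holes -> [(8, 3), (8, 4), (9, 3), (9, 4), (10, 3), (10, 4), (11, 3), (11, 4)]
Unfold 4 (reflect across h@12): 16 holes -> [(8, 3), (8, 4), (9, 3), (9, 4), (10, 3), (10, 4), (11, 3), (11, 4), (12, 3), (12, 4), (13, 3), (13, 4), (14, 3), (14, 4), (15, 3), (15, 4)]
Unfold 5 (reflect across h@8): 32 holes -> [(0, 3), (0, 4), (1, 3), (1, 4), (2, 3), (2, 4), (3, 3), (3, 4), (4, 3), (4, 4), (5, 3), (5, 4), (6, 3), (6, 4), (7, 3), (7, 4), (8, 3), (8, 4), (9, 3), (9, 4), (10, 3), (10, 4), (11, 3), (11, 4), (12, 3), (12, 4), (13, 3), (13, 4), (14, 3), (14, 4), (15, 3), (15, 4)]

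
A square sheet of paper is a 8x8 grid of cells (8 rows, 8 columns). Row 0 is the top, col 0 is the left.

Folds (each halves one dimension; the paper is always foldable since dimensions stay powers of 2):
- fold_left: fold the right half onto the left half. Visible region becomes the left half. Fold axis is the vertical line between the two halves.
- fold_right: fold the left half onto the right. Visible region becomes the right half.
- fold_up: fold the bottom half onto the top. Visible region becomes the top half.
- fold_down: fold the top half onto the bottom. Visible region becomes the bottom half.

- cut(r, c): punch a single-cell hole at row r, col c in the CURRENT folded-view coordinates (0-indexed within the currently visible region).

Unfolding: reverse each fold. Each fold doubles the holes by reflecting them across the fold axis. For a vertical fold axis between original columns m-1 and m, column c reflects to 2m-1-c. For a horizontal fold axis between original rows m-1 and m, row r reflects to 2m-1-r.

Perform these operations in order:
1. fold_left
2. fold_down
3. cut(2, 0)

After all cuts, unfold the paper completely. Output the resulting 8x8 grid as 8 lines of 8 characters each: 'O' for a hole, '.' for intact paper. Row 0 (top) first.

Answer: ........
O......O
........
........
........
........
O......O
........

Derivation:
Op 1 fold_left: fold axis v@4; visible region now rows[0,8) x cols[0,4) = 8x4
Op 2 fold_down: fold axis h@4; visible region now rows[4,8) x cols[0,4) = 4x4
Op 3 cut(2, 0): punch at orig (6,0); cuts so far [(6, 0)]; region rows[4,8) x cols[0,4) = 4x4
Unfold 1 (reflect across h@4): 2 holes -> [(1, 0), (6, 0)]
Unfold 2 (reflect across v@4): 4 holes -> [(1, 0), (1, 7), (6, 0), (6, 7)]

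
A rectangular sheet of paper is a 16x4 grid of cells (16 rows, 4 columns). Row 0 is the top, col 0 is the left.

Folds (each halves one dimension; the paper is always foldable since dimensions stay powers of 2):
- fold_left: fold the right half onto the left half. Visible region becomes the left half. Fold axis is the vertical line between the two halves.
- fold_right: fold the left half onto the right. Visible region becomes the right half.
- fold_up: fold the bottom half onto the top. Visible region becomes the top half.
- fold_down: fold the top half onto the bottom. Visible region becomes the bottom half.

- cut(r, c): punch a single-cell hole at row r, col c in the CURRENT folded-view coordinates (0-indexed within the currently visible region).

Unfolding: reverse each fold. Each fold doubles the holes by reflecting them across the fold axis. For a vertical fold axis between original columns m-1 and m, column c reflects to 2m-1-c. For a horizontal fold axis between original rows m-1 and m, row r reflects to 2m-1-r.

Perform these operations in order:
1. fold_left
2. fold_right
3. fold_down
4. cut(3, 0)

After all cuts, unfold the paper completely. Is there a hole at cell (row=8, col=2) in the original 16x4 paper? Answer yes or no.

Op 1 fold_left: fold axis v@2; visible region now rows[0,16) x cols[0,2) = 16x2
Op 2 fold_right: fold axis v@1; visible region now rows[0,16) x cols[1,2) = 16x1
Op 3 fold_down: fold axis h@8; visible region now rows[8,16) x cols[1,2) = 8x1
Op 4 cut(3, 0): punch at orig (11,1); cuts so far [(11, 1)]; region rows[8,16) x cols[1,2) = 8x1
Unfold 1 (reflect across h@8): 2 holes -> [(4, 1), (11, 1)]
Unfold 2 (reflect across v@1): 4 holes -> [(4, 0), (4, 1), (11, 0), (11, 1)]
Unfold 3 (reflect across v@2): 8 holes -> [(4, 0), (4, 1), (4, 2), (4, 3), (11, 0), (11, 1), (11, 2), (11, 3)]
Holes: [(4, 0), (4, 1), (4, 2), (4, 3), (11, 0), (11, 1), (11, 2), (11, 3)]

Answer: no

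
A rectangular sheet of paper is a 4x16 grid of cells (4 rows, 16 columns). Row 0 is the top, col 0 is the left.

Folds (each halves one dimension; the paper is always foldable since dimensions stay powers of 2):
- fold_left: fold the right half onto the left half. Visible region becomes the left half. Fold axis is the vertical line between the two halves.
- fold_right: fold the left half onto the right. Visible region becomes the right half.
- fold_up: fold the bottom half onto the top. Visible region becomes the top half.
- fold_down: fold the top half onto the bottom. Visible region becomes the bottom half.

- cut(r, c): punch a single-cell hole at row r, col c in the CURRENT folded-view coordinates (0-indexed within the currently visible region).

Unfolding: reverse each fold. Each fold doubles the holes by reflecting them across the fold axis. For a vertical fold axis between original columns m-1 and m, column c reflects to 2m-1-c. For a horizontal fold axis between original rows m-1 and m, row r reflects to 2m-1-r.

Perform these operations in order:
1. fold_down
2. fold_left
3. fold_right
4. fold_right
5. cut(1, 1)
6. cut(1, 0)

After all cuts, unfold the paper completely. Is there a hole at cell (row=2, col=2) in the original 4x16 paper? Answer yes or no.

Answer: no

Derivation:
Op 1 fold_down: fold axis h@2; visible region now rows[2,4) x cols[0,16) = 2x16
Op 2 fold_left: fold axis v@8; visible region now rows[2,4) x cols[0,8) = 2x8
Op 3 fold_right: fold axis v@4; visible region now rows[2,4) x cols[4,8) = 2x4
Op 4 fold_right: fold axis v@6; visible region now rows[2,4) x cols[6,8) = 2x2
Op 5 cut(1, 1): punch at orig (3,7); cuts so far [(3, 7)]; region rows[2,4) x cols[6,8) = 2x2
Op 6 cut(1, 0): punch at orig (3,6); cuts so far [(3, 6), (3, 7)]; region rows[2,4) x cols[6,8) = 2x2
Unfold 1 (reflect across v@6): 4 holes -> [(3, 4), (3, 5), (3, 6), (3, 7)]
Unfold 2 (reflect across v@4): 8 holes -> [(3, 0), (3, 1), (3, 2), (3, 3), (3, 4), (3, 5), (3, 6), (3, 7)]
Unfold 3 (reflect across v@8): 16 holes -> [(3, 0), (3, 1), (3, 2), (3, 3), (3, 4), (3, 5), (3, 6), (3, 7), (3, 8), (3, 9), (3, 10), (3, 11), (3, 12), (3, 13), (3, 14), (3, 15)]
Unfold 4 (reflect across h@2): 32 holes -> [(0, 0), (0, 1), (0, 2), (0, 3), (0, 4), (0, 5), (0, 6), (0, 7), (0, 8), (0, 9), (0, 10), (0, 11), (0, 12), (0, 13), (0, 14), (0, 15), (3, 0), (3, 1), (3, 2), (3, 3), (3, 4), (3, 5), (3, 6), (3, 7), (3, 8), (3, 9), (3, 10), (3, 11), (3, 12), (3, 13), (3, 14), (3, 15)]
Holes: [(0, 0), (0, 1), (0, 2), (0, 3), (0, 4), (0, 5), (0, 6), (0, 7), (0, 8), (0, 9), (0, 10), (0, 11), (0, 12), (0, 13), (0, 14), (0, 15), (3, 0), (3, 1), (3, 2), (3, 3), (3, 4), (3, 5), (3, 6), (3, 7), (3, 8), (3, 9), (3, 10), (3, 11), (3, 12), (3, 13), (3, 14), (3, 15)]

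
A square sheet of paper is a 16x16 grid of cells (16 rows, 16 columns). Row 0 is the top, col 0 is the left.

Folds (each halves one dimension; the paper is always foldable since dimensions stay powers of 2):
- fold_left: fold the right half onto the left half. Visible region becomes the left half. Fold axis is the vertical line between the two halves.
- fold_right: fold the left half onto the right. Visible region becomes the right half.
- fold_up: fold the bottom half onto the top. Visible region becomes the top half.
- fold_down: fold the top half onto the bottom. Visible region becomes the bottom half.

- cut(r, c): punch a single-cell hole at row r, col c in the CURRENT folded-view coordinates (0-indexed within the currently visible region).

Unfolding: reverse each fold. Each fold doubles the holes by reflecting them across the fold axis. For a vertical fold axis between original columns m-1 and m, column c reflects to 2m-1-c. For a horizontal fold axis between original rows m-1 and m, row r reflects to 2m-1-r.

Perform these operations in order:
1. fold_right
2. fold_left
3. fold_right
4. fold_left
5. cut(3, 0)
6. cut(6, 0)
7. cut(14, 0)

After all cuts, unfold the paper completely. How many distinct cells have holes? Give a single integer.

Answer: 48

Derivation:
Op 1 fold_right: fold axis v@8; visible region now rows[0,16) x cols[8,16) = 16x8
Op 2 fold_left: fold axis v@12; visible region now rows[0,16) x cols[8,12) = 16x4
Op 3 fold_right: fold axis v@10; visible region now rows[0,16) x cols[10,12) = 16x2
Op 4 fold_left: fold axis v@11; visible region now rows[0,16) x cols[10,11) = 16x1
Op 5 cut(3, 0): punch at orig (3,10); cuts so far [(3, 10)]; region rows[0,16) x cols[10,11) = 16x1
Op 6 cut(6, 0): punch at orig (6,10); cuts so far [(3, 10), (6, 10)]; region rows[0,16) x cols[10,11) = 16x1
Op 7 cut(14, 0): punch at orig (14,10); cuts so far [(3, 10), (6, 10), (14, 10)]; region rows[0,16) x cols[10,11) = 16x1
Unfold 1 (reflect across v@11): 6 holes -> [(3, 10), (3, 11), (6, 10), (6, 11), (14, 10), (14, 11)]
Unfold 2 (reflect across v@10): 12 holes -> [(3, 8), (3, 9), (3, 10), (3, 11), (6, 8), (6, 9), (6, 10), (6, 11), (14, 8), (14, 9), (14, 10), (14, 11)]
Unfold 3 (reflect across v@12): 24 holes -> [(3, 8), (3, 9), (3, 10), (3, 11), (3, 12), (3, 13), (3, 14), (3, 15), (6, 8), (6, 9), (6, 10), (6, 11), (6, 12), (6, 13), (6, 14), (6, 15), (14, 8), (14, 9), (14, 10), (14, 11), (14, 12), (14, 13), (14, 14), (14, 15)]
Unfold 4 (reflect across v@8): 48 holes -> [(3, 0), (3, 1), (3, 2), (3, 3), (3, 4), (3, 5), (3, 6), (3, 7), (3, 8), (3, 9), (3, 10), (3, 11), (3, 12), (3, 13), (3, 14), (3, 15), (6, 0), (6, 1), (6, 2), (6, 3), (6, 4), (6, 5), (6, 6), (6, 7), (6, 8), (6, 9), (6, 10), (6, 11), (6, 12), (6, 13), (6, 14), (6, 15), (14, 0), (14, 1), (14, 2), (14, 3), (14, 4), (14, 5), (14, 6), (14, 7), (14, 8), (14, 9), (14, 10), (14, 11), (14, 12), (14, 13), (14, 14), (14, 15)]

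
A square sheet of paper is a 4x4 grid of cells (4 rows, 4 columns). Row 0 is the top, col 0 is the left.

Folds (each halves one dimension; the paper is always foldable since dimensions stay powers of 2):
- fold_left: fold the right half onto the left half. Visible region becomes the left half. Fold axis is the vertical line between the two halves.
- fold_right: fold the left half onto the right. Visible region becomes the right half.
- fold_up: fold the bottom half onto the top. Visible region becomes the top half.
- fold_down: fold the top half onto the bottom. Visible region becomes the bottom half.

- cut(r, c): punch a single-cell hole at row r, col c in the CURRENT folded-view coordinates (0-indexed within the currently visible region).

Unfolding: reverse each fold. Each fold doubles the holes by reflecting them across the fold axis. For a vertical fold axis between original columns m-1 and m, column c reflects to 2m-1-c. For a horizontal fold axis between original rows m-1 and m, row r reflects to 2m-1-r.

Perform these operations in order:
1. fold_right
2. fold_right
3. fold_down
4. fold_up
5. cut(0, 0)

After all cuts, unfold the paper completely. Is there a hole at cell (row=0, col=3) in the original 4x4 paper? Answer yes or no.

Op 1 fold_right: fold axis v@2; visible region now rows[0,4) x cols[2,4) = 4x2
Op 2 fold_right: fold axis v@3; visible region now rows[0,4) x cols[3,4) = 4x1
Op 3 fold_down: fold axis h@2; visible region now rows[2,4) x cols[3,4) = 2x1
Op 4 fold_up: fold axis h@3; visible region now rows[2,3) x cols[3,4) = 1x1
Op 5 cut(0, 0): punch at orig (2,3); cuts so far [(2, 3)]; region rows[2,3) x cols[3,4) = 1x1
Unfold 1 (reflect across h@3): 2 holes -> [(2, 3), (3, 3)]
Unfold 2 (reflect across h@2): 4 holes -> [(0, 3), (1, 3), (2, 3), (3, 3)]
Unfold 3 (reflect across v@3): 8 holes -> [(0, 2), (0, 3), (1, 2), (1, 3), (2, 2), (2, 3), (3, 2), (3, 3)]
Unfold 4 (reflect across v@2): 16 holes -> [(0, 0), (0, 1), (0, 2), (0, 3), (1, 0), (1, 1), (1, 2), (1, 3), (2, 0), (2, 1), (2, 2), (2, 3), (3, 0), (3, 1), (3, 2), (3, 3)]
Holes: [(0, 0), (0, 1), (0, 2), (0, 3), (1, 0), (1, 1), (1, 2), (1, 3), (2, 0), (2, 1), (2, 2), (2, 3), (3, 0), (3, 1), (3, 2), (3, 3)]

Answer: yes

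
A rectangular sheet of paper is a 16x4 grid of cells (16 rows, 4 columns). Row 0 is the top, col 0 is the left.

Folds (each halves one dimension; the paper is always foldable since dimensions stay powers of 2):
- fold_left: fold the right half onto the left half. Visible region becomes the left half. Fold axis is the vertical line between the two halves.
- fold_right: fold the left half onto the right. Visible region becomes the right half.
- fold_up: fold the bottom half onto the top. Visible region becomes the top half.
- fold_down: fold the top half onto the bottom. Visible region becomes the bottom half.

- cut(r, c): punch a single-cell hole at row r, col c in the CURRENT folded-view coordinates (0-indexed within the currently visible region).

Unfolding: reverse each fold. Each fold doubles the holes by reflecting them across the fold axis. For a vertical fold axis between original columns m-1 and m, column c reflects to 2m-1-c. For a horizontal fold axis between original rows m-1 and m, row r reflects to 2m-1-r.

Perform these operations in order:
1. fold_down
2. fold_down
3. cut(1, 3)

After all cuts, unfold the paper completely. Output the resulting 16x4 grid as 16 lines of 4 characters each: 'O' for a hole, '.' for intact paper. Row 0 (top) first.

Op 1 fold_down: fold axis h@8; visible region now rows[8,16) x cols[0,4) = 8x4
Op 2 fold_down: fold axis h@12; visible region now rows[12,16) x cols[0,4) = 4x4
Op 3 cut(1, 3): punch at orig (13,3); cuts so far [(13, 3)]; region rows[12,16) x cols[0,4) = 4x4
Unfold 1 (reflect across h@12): 2 holes -> [(10, 3), (13, 3)]
Unfold 2 (reflect across h@8): 4 holes -> [(2, 3), (5, 3), (10, 3), (13, 3)]

Answer: ....
....
...O
....
....
...O
....
....
....
....
...O
....
....
...O
....
....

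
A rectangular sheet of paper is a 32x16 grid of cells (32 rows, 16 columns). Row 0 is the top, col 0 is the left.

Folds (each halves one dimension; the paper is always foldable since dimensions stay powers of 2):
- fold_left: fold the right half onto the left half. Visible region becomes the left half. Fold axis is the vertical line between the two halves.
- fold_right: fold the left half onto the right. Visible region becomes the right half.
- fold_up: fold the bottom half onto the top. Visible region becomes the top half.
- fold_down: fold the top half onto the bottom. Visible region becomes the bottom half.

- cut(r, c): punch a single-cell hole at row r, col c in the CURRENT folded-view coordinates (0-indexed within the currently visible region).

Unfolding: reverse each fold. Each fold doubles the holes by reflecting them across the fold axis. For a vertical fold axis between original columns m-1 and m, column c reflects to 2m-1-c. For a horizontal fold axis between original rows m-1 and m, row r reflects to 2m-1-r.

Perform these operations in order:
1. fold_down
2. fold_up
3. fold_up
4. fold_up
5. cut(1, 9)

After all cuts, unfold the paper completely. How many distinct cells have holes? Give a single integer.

Op 1 fold_down: fold axis h@16; visible region now rows[16,32) x cols[0,16) = 16x16
Op 2 fold_up: fold axis h@24; visible region now rows[16,24) x cols[0,16) = 8x16
Op 3 fold_up: fold axis h@20; visible region now rows[16,20) x cols[0,16) = 4x16
Op 4 fold_up: fold axis h@18; visible region now rows[16,18) x cols[0,16) = 2x16
Op 5 cut(1, 9): punch at orig (17,9); cuts so far [(17, 9)]; region rows[16,18) x cols[0,16) = 2x16
Unfold 1 (reflect across h@18): 2 holes -> [(17, 9), (18, 9)]
Unfold 2 (reflect across h@20): 4 holes -> [(17, 9), (18, 9), (21, 9), (22, 9)]
Unfold 3 (reflect across h@24): 8 holes -> [(17, 9), (18, 9), (21, 9), (22, 9), (25, 9), (26, 9), (29, 9), (30, 9)]
Unfold 4 (reflect across h@16): 16 holes -> [(1, 9), (2, 9), (5, 9), (6, 9), (9, 9), (10, 9), (13, 9), (14, 9), (17, 9), (18, 9), (21, 9), (22, 9), (25, 9), (26, 9), (29, 9), (30, 9)]

Answer: 16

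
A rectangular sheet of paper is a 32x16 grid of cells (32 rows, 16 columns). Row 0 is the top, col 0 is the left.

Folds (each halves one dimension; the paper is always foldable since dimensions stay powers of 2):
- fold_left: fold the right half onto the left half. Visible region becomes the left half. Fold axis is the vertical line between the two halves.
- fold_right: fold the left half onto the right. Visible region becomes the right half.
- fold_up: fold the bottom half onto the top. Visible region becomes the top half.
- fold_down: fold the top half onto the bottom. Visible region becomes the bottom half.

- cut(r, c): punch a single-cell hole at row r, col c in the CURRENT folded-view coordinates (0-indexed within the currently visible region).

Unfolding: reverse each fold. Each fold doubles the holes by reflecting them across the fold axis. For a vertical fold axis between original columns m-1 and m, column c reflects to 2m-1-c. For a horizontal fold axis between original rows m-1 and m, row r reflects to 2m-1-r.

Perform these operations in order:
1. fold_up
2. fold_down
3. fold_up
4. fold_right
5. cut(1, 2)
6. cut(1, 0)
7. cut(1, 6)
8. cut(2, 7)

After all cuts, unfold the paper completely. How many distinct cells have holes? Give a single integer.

Op 1 fold_up: fold axis h@16; visible region now rows[0,16) x cols[0,16) = 16x16
Op 2 fold_down: fold axis h@8; visible region now rows[8,16) x cols[0,16) = 8x16
Op 3 fold_up: fold axis h@12; visible region now rows[8,12) x cols[0,16) = 4x16
Op 4 fold_right: fold axis v@8; visible region now rows[8,12) x cols[8,16) = 4x8
Op 5 cut(1, 2): punch at orig (9,10); cuts so far [(9, 10)]; region rows[8,12) x cols[8,16) = 4x8
Op 6 cut(1, 0): punch at orig (9,8); cuts so far [(9, 8), (9, 10)]; region rows[8,12) x cols[8,16) = 4x8
Op 7 cut(1, 6): punch at orig (9,14); cuts so far [(9, 8), (9, 10), (9, 14)]; region rows[8,12) x cols[8,16) = 4x8
Op 8 cut(2, 7): punch at orig (10,15); cuts so far [(9, 8), (9, 10), (9, 14), (10, 15)]; region rows[8,12) x cols[8,16) = 4x8
Unfold 1 (reflect across v@8): 8 holes -> [(9, 1), (9, 5), (9, 7), (9, 8), (9, 10), (9, 14), (10, 0), (10, 15)]
Unfold 2 (reflect across h@12): 16 holes -> [(9, 1), (9, 5), (9, 7), (9, 8), (9, 10), (9, 14), (10, 0), (10, 15), (13, 0), (13, 15), (14, 1), (14, 5), (14, 7), (14, 8), (14, 10), (14, 14)]
Unfold 3 (reflect across h@8): 32 holes -> [(1, 1), (1, 5), (1, 7), (1, 8), (1, 10), (1, 14), (2, 0), (2, 15), (5, 0), (5, 15), (6, 1), (6, 5), (6, 7), (6, 8), (6, 10), (6, 14), (9, 1), (9, 5), (9, 7), (9, 8), (9, 10), (9, 14), (10, 0), (10, 15), (13, 0), (13, 15), (14, 1), (14, 5), (14, 7), (14, 8), (14, 10), (14, 14)]
Unfold 4 (reflect across h@16): 64 holes -> [(1, 1), (1, 5), (1, 7), (1, 8), (1, 10), (1, 14), (2, 0), (2, 15), (5, 0), (5, 15), (6, 1), (6, 5), (6, 7), (6, 8), (6, 10), (6, 14), (9, 1), (9, 5), (9, 7), (9, 8), (9, 10), (9, 14), (10, 0), (10, 15), (13, 0), (13, 15), (14, 1), (14, 5), (14, 7), (14, 8), (14, 10), (14, 14), (17, 1), (17, 5), (17, 7), (17, 8), (17, 10), (17, 14), (18, 0), (18, 15), (21, 0), (21, 15), (22, 1), (22, 5), (22, 7), (22, 8), (22, 10), (22, 14), (25, 1), (25, 5), (25, 7), (25, 8), (25, 10), (25, 14), (26, 0), (26, 15), (29, 0), (29, 15), (30, 1), (30, 5), (30, 7), (30, 8), (30, 10), (30, 14)]

Answer: 64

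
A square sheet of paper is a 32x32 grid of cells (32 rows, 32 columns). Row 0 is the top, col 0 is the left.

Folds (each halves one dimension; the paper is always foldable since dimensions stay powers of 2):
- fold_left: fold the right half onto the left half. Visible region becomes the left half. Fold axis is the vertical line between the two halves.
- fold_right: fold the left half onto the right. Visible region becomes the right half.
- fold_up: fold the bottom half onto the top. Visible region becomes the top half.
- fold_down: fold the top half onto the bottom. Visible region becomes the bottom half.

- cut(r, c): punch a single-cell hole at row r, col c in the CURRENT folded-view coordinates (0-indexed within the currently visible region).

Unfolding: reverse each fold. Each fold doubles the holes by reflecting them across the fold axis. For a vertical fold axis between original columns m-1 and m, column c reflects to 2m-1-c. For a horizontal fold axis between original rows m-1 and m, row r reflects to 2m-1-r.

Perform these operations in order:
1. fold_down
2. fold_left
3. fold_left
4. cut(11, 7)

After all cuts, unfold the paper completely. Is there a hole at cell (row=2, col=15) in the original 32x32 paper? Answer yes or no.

Op 1 fold_down: fold axis h@16; visible region now rows[16,32) x cols[0,32) = 16x32
Op 2 fold_left: fold axis v@16; visible region now rows[16,32) x cols[0,16) = 16x16
Op 3 fold_left: fold axis v@8; visible region now rows[16,32) x cols[0,8) = 16x8
Op 4 cut(11, 7): punch at orig (27,7); cuts so far [(27, 7)]; region rows[16,32) x cols[0,8) = 16x8
Unfold 1 (reflect across v@8): 2 holes -> [(27, 7), (27, 8)]
Unfold 2 (reflect across v@16): 4 holes -> [(27, 7), (27, 8), (27, 23), (27, 24)]
Unfold 3 (reflect across h@16): 8 holes -> [(4, 7), (4, 8), (4, 23), (4, 24), (27, 7), (27, 8), (27, 23), (27, 24)]
Holes: [(4, 7), (4, 8), (4, 23), (4, 24), (27, 7), (27, 8), (27, 23), (27, 24)]

Answer: no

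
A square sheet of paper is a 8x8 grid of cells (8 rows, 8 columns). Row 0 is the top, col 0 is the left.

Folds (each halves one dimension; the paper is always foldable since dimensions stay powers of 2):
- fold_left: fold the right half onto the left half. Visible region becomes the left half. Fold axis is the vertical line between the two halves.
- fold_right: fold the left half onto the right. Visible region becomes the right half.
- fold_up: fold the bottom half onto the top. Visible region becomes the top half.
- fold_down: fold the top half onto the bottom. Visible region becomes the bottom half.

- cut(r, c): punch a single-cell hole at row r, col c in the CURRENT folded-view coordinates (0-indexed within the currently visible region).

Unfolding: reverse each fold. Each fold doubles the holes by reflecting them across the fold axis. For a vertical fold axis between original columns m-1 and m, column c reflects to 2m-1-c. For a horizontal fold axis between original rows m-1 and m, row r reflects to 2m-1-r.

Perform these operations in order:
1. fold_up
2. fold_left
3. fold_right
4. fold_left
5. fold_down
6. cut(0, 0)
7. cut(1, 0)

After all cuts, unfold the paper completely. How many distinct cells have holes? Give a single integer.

Answer: 64

Derivation:
Op 1 fold_up: fold axis h@4; visible region now rows[0,4) x cols[0,8) = 4x8
Op 2 fold_left: fold axis v@4; visible region now rows[0,4) x cols[0,4) = 4x4
Op 3 fold_right: fold axis v@2; visible region now rows[0,4) x cols[2,4) = 4x2
Op 4 fold_left: fold axis v@3; visible region now rows[0,4) x cols[2,3) = 4x1
Op 5 fold_down: fold axis h@2; visible region now rows[2,4) x cols[2,3) = 2x1
Op 6 cut(0, 0): punch at orig (2,2); cuts so far [(2, 2)]; region rows[2,4) x cols[2,3) = 2x1
Op 7 cut(1, 0): punch at orig (3,2); cuts so far [(2, 2), (3, 2)]; region rows[2,4) x cols[2,3) = 2x1
Unfold 1 (reflect across h@2): 4 holes -> [(0, 2), (1, 2), (2, 2), (3, 2)]
Unfold 2 (reflect across v@3): 8 holes -> [(0, 2), (0, 3), (1, 2), (1, 3), (2, 2), (2, 3), (3, 2), (3, 3)]
Unfold 3 (reflect across v@2): 16 holes -> [(0, 0), (0, 1), (0, 2), (0, 3), (1, 0), (1, 1), (1, 2), (1, 3), (2, 0), (2, 1), (2, 2), (2, 3), (3, 0), (3, 1), (3, 2), (3, 3)]
Unfold 4 (reflect across v@4): 32 holes -> [(0, 0), (0, 1), (0, 2), (0, 3), (0, 4), (0, 5), (0, 6), (0, 7), (1, 0), (1, 1), (1, 2), (1, 3), (1, 4), (1, 5), (1, 6), (1, 7), (2, 0), (2, 1), (2, 2), (2, 3), (2, 4), (2, 5), (2, 6), (2, 7), (3, 0), (3, 1), (3, 2), (3, 3), (3, 4), (3, 5), (3, 6), (3, 7)]
Unfold 5 (reflect across h@4): 64 holes -> [(0, 0), (0, 1), (0, 2), (0, 3), (0, 4), (0, 5), (0, 6), (0, 7), (1, 0), (1, 1), (1, 2), (1, 3), (1, 4), (1, 5), (1, 6), (1, 7), (2, 0), (2, 1), (2, 2), (2, 3), (2, 4), (2, 5), (2, 6), (2, 7), (3, 0), (3, 1), (3, 2), (3, 3), (3, 4), (3, 5), (3, 6), (3, 7), (4, 0), (4, 1), (4, 2), (4, 3), (4, 4), (4, 5), (4, 6), (4, 7), (5, 0), (5, 1), (5, 2), (5, 3), (5, 4), (5, 5), (5, 6), (5, 7), (6, 0), (6, 1), (6, 2), (6, 3), (6, 4), (6, 5), (6, 6), (6, 7), (7, 0), (7, 1), (7, 2), (7, 3), (7, 4), (7, 5), (7, 6), (7, 7)]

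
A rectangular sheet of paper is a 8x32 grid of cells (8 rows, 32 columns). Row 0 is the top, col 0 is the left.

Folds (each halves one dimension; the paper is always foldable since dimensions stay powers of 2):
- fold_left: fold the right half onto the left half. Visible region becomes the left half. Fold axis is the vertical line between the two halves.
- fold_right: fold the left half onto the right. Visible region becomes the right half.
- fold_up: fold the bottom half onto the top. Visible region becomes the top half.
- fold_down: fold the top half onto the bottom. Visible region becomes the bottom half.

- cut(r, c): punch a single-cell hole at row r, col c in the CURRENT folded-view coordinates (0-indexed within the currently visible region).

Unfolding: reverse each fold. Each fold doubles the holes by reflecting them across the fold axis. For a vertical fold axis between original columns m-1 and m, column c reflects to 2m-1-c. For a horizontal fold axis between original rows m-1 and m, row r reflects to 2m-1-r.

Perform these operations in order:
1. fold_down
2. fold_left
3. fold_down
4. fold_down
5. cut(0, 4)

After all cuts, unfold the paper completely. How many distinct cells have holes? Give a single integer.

Answer: 16

Derivation:
Op 1 fold_down: fold axis h@4; visible region now rows[4,8) x cols[0,32) = 4x32
Op 2 fold_left: fold axis v@16; visible region now rows[4,8) x cols[0,16) = 4x16
Op 3 fold_down: fold axis h@6; visible region now rows[6,8) x cols[0,16) = 2x16
Op 4 fold_down: fold axis h@7; visible region now rows[7,8) x cols[0,16) = 1x16
Op 5 cut(0, 4): punch at orig (7,4); cuts so far [(7, 4)]; region rows[7,8) x cols[0,16) = 1x16
Unfold 1 (reflect across h@7): 2 holes -> [(6, 4), (7, 4)]
Unfold 2 (reflect across h@6): 4 holes -> [(4, 4), (5, 4), (6, 4), (7, 4)]
Unfold 3 (reflect across v@16): 8 holes -> [(4, 4), (4, 27), (5, 4), (5, 27), (6, 4), (6, 27), (7, 4), (7, 27)]
Unfold 4 (reflect across h@4): 16 holes -> [(0, 4), (0, 27), (1, 4), (1, 27), (2, 4), (2, 27), (3, 4), (3, 27), (4, 4), (4, 27), (5, 4), (5, 27), (6, 4), (6, 27), (7, 4), (7, 27)]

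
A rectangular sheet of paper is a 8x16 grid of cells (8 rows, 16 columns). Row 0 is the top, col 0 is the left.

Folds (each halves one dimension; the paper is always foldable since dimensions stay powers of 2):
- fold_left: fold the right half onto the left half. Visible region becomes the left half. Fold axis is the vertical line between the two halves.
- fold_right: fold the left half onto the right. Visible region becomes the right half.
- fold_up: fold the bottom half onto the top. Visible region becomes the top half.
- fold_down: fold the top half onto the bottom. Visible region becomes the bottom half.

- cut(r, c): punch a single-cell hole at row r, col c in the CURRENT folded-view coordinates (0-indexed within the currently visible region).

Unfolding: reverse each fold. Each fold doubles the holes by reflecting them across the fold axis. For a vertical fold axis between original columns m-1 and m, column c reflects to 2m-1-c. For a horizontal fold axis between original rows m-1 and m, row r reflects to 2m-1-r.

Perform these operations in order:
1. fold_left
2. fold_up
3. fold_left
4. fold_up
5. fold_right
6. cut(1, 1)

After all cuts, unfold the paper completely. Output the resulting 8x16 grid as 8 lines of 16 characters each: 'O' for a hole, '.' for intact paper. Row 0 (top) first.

Answer: ................
O..OO..OO..OO..O
O..OO..OO..OO..O
................
................
O..OO..OO..OO..O
O..OO..OO..OO..O
................

Derivation:
Op 1 fold_left: fold axis v@8; visible region now rows[0,8) x cols[0,8) = 8x8
Op 2 fold_up: fold axis h@4; visible region now rows[0,4) x cols[0,8) = 4x8
Op 3 fold_left: fold axis v@4; visible region now rows[0,4) x cols[0,4) = 4x4
Op 4 fold_up: fold axis h@2; visible region now rows[0,2) x cols[0,4) = 2x4
Op 5 fold_right: fold axis v@2; visible region now rows[0,2) x cols[2,4) = 2x2
Op 6 cut(1, 1): punch at orig (1,3); cuts so far [(1, 3)]; region rows[0,2) x cols[2,4) = 2x2
Unfold 1 (reflect across v@2): 2 holes -> [(1, 0), (1, 3)]
Unfold 2 (reflect across h@2): 4 holes -> [(1, 0), (1, 3), (2, 0), (2, 3)]
Unfold 3 (reflect across v@4): 8 holes -> [(1, 0), (1, 3), (1, 4), (1, 7), (2, 0), (2, 3), (2, 4), (2, 7)]
Unfold 4 (reflect across h@4): 16 holes -> [(1, 0), (1, 3), (1, 4), (1, 7), (2, 0), (2, 3), (2, 4), (2, 7), (5, 0), (5, 3), (5, 4), (5, 7), (6, 0), (6, 3), (6, 4), (6, 7)]
Unfold 5 (reflect across v@8): 32 holes -> [(1, 0), (1, 3), (1, 4), (1, 7), (1, 8), (1, 11), (1, 12), (1, 15), (2, 0), (2, 3), (2, 4), (2, 7), (2, 8), (2, 11), (2, 12), (2, 15), (5, 0), (5, 3), (5, 4), (5, 7), (5, 8), (5, 11), (5, 12), (5, 15), (6, 0), (6, 3), (6, 4), (6, 7), (6, 8), (6, 11), (6, 12), (6, 15)]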